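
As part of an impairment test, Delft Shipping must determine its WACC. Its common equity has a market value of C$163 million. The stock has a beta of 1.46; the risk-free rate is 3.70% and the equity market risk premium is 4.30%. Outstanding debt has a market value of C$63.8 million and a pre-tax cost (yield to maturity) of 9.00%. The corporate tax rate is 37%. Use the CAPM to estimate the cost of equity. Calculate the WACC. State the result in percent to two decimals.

8.77%

Cost of equity via CAPM: Re = 3.7% + 1.46 × 4.3% = 9.9780%.
Total capital V = 163 + 63.8 = 226.8.
Equity: weight = 163/226.8 = 0.7187; cost = 9.978%.
Debt: weight = 63.8/226.8 = 0.2813; after-tax cost = 9% × (1 − 37%) = 5.6700%.
WACC = 0.7187 × 9.9780% + 0.2813 × 5.6700% = 8.7661%.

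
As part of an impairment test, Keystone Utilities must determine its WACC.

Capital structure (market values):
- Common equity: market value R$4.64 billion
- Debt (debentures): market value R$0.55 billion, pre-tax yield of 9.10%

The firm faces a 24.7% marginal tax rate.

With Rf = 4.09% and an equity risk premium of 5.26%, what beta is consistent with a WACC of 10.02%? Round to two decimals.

Total capital V = 4.64 + 0.55 = 5.19.
Equity weight = 4.64/5.19 = 0.8940.
Debentures weight = 0.55/5.19 = 0.1060.
Debt contribution = 0.1060 × 9.1% × (1 − 24.7%) = 0.7262%.
Required equity contribution = 10.02% − 0.7262% = 9.2938%  ⇒  Re = 10.3955%.
CAPM: 10.3955% = 4.09% + β × 5.26%  ⇒  β = 1.1988.

1.20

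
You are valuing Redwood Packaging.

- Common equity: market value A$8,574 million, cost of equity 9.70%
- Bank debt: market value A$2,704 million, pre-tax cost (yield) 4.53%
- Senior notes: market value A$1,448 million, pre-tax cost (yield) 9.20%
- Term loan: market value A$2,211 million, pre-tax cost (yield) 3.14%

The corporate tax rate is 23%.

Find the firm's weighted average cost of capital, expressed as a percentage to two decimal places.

Total capital V = 8574 + 2704 + 1448 + 2211 = 14937.
Equity: weight = 8574/14937 = 0.5740; cost = 9.7%.
Bank debt: weight = 2704/14937 = 0.1810; after-tax cost = 4.53% × (1 − 23%) = 3.4881%.
Senior notes: weight = 1448/14937 = 0.0969; after-tax cost = 9.2% × (1 − 23%) = 7.0840%.
Term loan: weight = 2211/14937 = 0.1480; after-tax cost = 3.14% × (1 − 23%) = 2.4178%.
WACC = 0.5740 × 9.7000% + 0.1810 × 3.4881% + 0.0969 × 7.0840% + 0.1480 × 2.4178% = 7.2440%.

7.24%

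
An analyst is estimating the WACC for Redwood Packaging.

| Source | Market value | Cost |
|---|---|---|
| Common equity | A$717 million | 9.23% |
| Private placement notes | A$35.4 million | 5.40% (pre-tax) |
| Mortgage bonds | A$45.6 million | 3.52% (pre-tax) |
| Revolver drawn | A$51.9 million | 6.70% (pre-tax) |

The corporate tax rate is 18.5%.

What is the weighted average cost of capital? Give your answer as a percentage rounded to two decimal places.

Total capital V = 717 + 35.4 + 45.6 + 51.9 = 849.9.
Equity: weight = 717/849.9 = 0.8436; cost = 9.23%.
Private placement notes: weight = 35.4/849.9 = 0.0417; after-tax cost = 5.4% × (1 − 18.5%) = 4.4010%.
Mortgage bonds: weight = 45.6/849.9 = 0.0537; after-tax cost = 3.52% × (1 − 18.5%) = 2.8688%.
Revolver drawn: weight = 51.9/849.9 = 0.0611; after-tax cost = 6.7% × (1 − 18.5%) = 5.4605%.
WACC = 0.8436 × 9.2300% + 0.0417 × 4.4010% + 0.0537 × 2.8688% + 0.0611 × 5.4605% = 8.4574%.

8.46%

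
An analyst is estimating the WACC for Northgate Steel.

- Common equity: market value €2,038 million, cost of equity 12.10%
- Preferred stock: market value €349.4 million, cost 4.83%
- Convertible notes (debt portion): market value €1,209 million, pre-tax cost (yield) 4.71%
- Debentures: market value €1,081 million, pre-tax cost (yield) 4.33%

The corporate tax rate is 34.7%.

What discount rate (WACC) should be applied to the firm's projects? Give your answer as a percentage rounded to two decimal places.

Total capital V = 2038 + 349.4 + 1209 + 1081 = 4677.4.
Equity: weight = 2038/4677.4 = 0.4357; cost = 12.1%.
Preferred: weight = 349.4/4677.4 = 0.0747; cost = 4.83%.
Convertible notes (debt portion): weight = 1209/4677.4 = 0.2585; after-tax cost = 4.71% × (1 − 34.7%) = 3.0756%.
Debentures: weight = 1081/4677.4 = 0.2311; after-tax cost = 4.33% × (1 − 34.7%) = 2.8275%.
WACC = 0.4357 × 12.1000% + 0.0747 × 4.8300% + 0.2585 × 3.0756% + 0.2311 × 2.8275% = 7.0814%.

7.08%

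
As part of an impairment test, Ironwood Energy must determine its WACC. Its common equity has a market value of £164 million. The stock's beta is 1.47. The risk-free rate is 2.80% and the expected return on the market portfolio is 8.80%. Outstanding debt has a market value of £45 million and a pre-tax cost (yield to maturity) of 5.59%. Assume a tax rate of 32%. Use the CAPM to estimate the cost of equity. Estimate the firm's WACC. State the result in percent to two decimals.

Market risk premium = 8.8% − 2.8% = 6.0%.
Cost of equity via CAPM: Re = 2.8% + 1.47 × 6.0% = 11.6200%.
Total capital V = 164 + 45 = 209.
Equity: weight = 164/209 = 0.7847; cost = 11.62%.
Debt: weight = 45/209 = 0.2153; after-tax cost = 5.59% × (1 − 32%) = 3.8012%.
WACC = 0.7847 × 11.6200% + 0.2153 × 3.8012% = 9.9365%.

9.94%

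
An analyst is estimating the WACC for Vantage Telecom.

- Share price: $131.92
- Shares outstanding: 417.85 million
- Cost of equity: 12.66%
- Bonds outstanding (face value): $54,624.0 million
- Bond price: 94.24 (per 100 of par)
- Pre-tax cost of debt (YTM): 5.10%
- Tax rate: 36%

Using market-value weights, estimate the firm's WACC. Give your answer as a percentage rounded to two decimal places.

8.12%

Market value of equity E = 131.92 × 417.85m = 55122.772m. Market value of debt D = 54624m × 94.24/100 = 51477.6576m.
Total capital V = 55122.772 + 51477.6576 = 106600.4296.
Equity: weight = 55122.772/106600.4296 = 0.5171; cost = 12.66%.
Bonds outstanding: weight = 51477.6576/106600.4296 = 0.4829; after-tax cost = 5.1% × (1 − 36%) = 3.2640%.
WACC = 0.5171 × 12.6600% + 0.4829 × 3.2640% = 8.1226%.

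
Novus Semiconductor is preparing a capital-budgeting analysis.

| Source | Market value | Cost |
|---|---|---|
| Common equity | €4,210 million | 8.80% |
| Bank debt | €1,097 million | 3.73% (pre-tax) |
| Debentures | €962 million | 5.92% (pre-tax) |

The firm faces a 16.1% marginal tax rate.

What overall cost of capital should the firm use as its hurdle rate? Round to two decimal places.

Total capital V = 4210 + 1097 + 962 = 6269.
Equity: weight = 4210/6269 = 0.6716; cost = 8.8%.
Bank debt: weight = 1097/6269 = 0.1750; after-tax cost = 3.73% × (1 − 16.1%) = 3.1295%.
Debentures: weight = 962/6269 = 0.1535; after-tax cost = 5.92% × (1 − 16.1%) = 4.9669%.
WACC = 0.6716 × 8.8000% + 0.1750 × 3.1295% + 0.1535 × 4.9669% = 7.2195%.

7.22%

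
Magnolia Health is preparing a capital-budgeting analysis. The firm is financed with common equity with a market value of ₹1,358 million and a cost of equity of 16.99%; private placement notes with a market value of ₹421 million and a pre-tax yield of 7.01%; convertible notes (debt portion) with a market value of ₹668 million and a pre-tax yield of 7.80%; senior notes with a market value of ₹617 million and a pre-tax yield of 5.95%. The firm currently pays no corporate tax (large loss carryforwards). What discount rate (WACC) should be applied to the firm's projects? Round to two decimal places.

11.39%

Total capital V = 1358 + 421 + 668 + 617 = 3064.
Equity: weight = 1358/3064 = 0.4432; cost = 16.99%.
Private placement notes: weight = 421/3064 = 0.1374; after-tax cost = 7.01% × (1 − 0%) = 7.0100%.
Convertible notes (debt portion): weight = 668/3064 = 0.2180; after-tax cost = 7.8% × (1 − 0%) = 7.8000%.
Senior notes: weight = 617/3064 = 0.2014; after-tax cost = 5.95% × (1 − 0%) = 5.9500%.
WACC = 0.4432 × 16.9900% + 0.1374 × 7.0100% + 0.2180 × 7.8000% + 0.2014 × 5.9500% = 11.3920%.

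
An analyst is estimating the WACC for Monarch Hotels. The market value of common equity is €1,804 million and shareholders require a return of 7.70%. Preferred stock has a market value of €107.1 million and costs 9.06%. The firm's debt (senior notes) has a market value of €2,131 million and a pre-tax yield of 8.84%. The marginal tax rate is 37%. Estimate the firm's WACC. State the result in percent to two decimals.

6.61%

Total capital V = 1804 + 107.1 + 2131 = 4042.1.
Equity: weight = 1804/4042.1 = 0.4463; cost = 7.7%.
Preferred: weight = 107.1/4042.1 = 0.0265; cost = 9.06%.
Senior notes: weight = 2131/4042.1 = 0.5272; after-tax cost = 8.84% × (1 − 37%) = 5.5692%.
WACC = 0.4463 × 7.7000% + 0.0265 × 9.0600% + 0.5272 × 5.5692% = 6.6127%.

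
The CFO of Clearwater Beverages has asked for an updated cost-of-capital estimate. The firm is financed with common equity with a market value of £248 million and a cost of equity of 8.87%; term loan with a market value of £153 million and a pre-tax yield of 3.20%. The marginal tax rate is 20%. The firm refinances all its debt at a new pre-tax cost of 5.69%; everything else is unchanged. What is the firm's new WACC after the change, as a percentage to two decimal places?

After the change:
Total capital V = 248 + 153 = 401.
Equity: weight = 248/401 = 0.6185; cost = 8.87%.
Term loan: weight = 153/401 = 0.3815; after-tax cost = 5.69% × (1 − 20%) = 4.5520%.
WACC = 0.6185 × 8.8700% + 0.3815 × 4.5520% = 7.2225%.

7.22%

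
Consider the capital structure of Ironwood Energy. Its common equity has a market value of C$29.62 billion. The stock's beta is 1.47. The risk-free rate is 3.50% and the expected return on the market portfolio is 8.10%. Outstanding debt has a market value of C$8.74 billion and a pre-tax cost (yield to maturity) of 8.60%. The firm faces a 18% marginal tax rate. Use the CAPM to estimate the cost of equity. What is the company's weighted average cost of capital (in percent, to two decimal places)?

9.53%

Market risk premium = 8.1% − 3.5% = 4.6%.
Cost of equity via CAPM: Re = 3.5% + 1.47 × 4.6% = 10.2620%.
Total capital V = 29.62 + 8.74 = 38.36.
Equity: weight = 29.62/38.36 = 0.7722; cost = 10.262%.
Debt: weight = 8.74/38.36 = 0.2278; after-tax cost = 8.6% × (1 − 18%) = 7.0520%.
WACC = 0.7722 × 10.2620% + 0.2278 × 7.0520% = 9.5306%.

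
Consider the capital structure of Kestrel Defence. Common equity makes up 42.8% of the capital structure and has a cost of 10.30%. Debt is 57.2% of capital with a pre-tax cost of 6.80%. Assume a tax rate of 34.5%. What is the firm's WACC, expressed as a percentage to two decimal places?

6.96%

After-tax cost of debt = 6.8% × (1 − 34.5%) = 4.4540%.
WACC = 0.428 × 10.3000% + 0.572 × 4.4540% = 6.9561%.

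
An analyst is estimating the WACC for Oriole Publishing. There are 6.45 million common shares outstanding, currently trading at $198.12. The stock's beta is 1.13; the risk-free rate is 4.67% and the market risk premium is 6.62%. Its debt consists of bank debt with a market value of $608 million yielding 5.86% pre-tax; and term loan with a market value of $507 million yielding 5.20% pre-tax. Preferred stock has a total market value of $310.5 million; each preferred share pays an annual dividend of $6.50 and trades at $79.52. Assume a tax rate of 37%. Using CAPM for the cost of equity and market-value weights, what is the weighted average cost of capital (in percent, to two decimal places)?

Cost of equity via CAPM: Re = 4.67% + 1.13 × 6.62% = 12.1506%.
Cost of preferred: Rp = 6.5 / 79.52 = 8.1740%.
Market value of equity E = 198.12 × 6.45m = 1277.874m.
Total capital V = 1277.874 + 310.5 + 608 + 507 = 2703.374.
Equity: weight = 1277.874/2703.374 = 0.4727; cost = 12.1506%.
Preferred: weight = 310.5/2703.374 = 0.1149; cost = 8.174%.
Bank debt: weight = 608/2703.374 = 0.2249; after-tax cost = 5.86% × (1 − 37%) = 3.6918%.
Term loan: weight = 507/2703.374 = 0.1875; after-tax cost = 5.2% × (1 − 37%) = 3.2760%.
WACC = 0.4727 × 12.1506% + 0.1149 × 8.1740% + 0.2249 × 3.6918% + 0.1875 × 3.2760% = 8.1271%.

8.13%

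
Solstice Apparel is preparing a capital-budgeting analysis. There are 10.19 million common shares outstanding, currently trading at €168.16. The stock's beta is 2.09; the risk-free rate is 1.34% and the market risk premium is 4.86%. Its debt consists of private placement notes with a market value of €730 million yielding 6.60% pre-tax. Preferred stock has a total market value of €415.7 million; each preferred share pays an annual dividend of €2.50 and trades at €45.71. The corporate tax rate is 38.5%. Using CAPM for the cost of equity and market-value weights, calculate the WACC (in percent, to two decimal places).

8.72%

Cost of equity via CAPM: Re = 1.34% + 2.09 × 4.86% = 11.4974%.
Cost of preferred: Rp = 2.5 / 45.71 = 5.4693%.
Market value of equity E = 168.16 × 10.19m = 1713.5504m.
Total capital V = 1713.5504 + 415.7 + 730 = 2859.2504.
Equity: weight = 1713.5504/2859.2504 = 0.5993; cost = 11.4974%.
Preferred: weight = 415.7/2859.2504 = 0.1454; cost = 5.4693%.
Private placement notes: weight = 730/2859.2504 = 0.2553; after-tax cost = 6.6% × (1 − 38.5%) = 4.0590%.
WACC = 0.5993 × 11.4974% + 0.1454 × 5.4693% + 0.2553 × 4.0590% = 8.7219%.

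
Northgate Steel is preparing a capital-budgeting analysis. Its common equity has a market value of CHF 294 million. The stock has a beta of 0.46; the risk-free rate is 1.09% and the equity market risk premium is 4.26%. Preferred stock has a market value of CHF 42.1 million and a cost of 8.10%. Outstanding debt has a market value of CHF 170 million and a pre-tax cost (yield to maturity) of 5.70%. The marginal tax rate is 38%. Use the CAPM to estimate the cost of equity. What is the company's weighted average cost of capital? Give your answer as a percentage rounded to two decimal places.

3.63%

Cost of equity via CAPM: Re = 1.09% + 0.46 × 4.26% = 3.0496%.
Total capital V = 294 + 42.1 + 170 = 506.1.
Equity: weight = 294/506.1 = 0.5809; cost = 3.0496%.
Preferred: weight = 42.1/506.1 = 0.0832; cost = 8.1%.
Debt: weight = 170/506.1 = 0.3359; after-tax cost = 5.7% × (1 − 38%) = 3.5340%.
WACC = 0.5809 × 3.0496% + 0.0832 × 8.1000% + 0.3359 × 3.5340% = 3.6324%.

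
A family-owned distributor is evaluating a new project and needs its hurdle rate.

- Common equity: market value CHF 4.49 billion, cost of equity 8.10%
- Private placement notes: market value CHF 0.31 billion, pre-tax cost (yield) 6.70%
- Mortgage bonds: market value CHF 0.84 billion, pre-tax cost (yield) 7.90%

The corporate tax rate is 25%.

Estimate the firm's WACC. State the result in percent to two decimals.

7.61%

Total capital V = 4.49 + 0.31 + 0.84 = 5.64.
Equity: weight = 4.49/5.64 = 0.7961; cost = 8.1%.
Private placement notes: weight = 0.31/5.64 = 0.0550; after-tax cost = 6.7% × (1 − 25%) = 5.0250%.
Mortgage bonds: weight = 0.84/5.64 = 0.1489; after-tax cost = 7.9% × (1 − 25%) = 5.9250%.
WACC = 0.7961 × 8.1000% + 0.0550 × 5.0250% + 0.1489 × 5.9250% = 7.6070%.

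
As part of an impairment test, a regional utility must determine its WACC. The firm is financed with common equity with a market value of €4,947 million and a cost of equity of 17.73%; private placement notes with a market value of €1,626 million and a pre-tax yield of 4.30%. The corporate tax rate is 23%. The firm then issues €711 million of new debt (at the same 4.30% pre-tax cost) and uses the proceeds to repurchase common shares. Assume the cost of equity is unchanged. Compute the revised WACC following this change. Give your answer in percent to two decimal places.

After the change:
Total capital V = 4236 + 2337 = 6573.
Equity: weight = 4236/6573 = 0.6445; cost = 17.73%.
Private placement notes: weight = 2337/6573 = 0.3555; after-tax cost = 4.3% × (1 − 23%) = 3.3110%.
WACC = 0.6445 × 17.7300% + 0.3555 × 3.3110% = 12.6034%.

12.60%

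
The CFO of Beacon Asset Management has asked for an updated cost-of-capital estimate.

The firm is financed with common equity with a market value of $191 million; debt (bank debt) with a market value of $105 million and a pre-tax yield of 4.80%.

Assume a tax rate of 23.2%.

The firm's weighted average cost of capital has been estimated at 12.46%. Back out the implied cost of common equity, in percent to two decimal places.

Total capital V = 191 + 105 = 296.
Equity weight = 191/296 = 0.6453.
Bank debt weight = 105/296 = 0.3547.
Debt contribution = 0.3547 × 4.8% × (1 − 23.2%) = 1.3077%.
Required equity contribution = 12.46% − 1.3077% = 11.1523%.
Re = 11.1523% / 0.6453 = 17.2832%.

17.28%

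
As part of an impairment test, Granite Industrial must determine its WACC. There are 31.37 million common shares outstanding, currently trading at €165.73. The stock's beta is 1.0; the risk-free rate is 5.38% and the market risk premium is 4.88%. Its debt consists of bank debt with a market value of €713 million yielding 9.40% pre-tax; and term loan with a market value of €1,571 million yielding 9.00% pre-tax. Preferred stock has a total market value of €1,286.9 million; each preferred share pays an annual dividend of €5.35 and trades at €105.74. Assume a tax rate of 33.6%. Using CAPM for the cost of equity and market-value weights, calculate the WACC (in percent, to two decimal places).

Cost of equity via CAPM: Re = 5.38% + 1.0 × 4.88% = 10.2600%.
Cost of preferred: Rp = 5.35 / 105.74 = 5.0596%.
Market value of equity E = 165.73 × 31.37m = 5198.9501m.
Total capital V = 5198.9501 + 1286.9 + 713 + 1571 = 8769.8501.
Equity: weight = 5198.9501/8769.8501 = 0.5928; cost = 10.26%.
Preferred: weight = 1286.9/8769.8501 = 0.1467; cost = 5.0596%.
Bank debt: weight = 713/8769.8501 = 0.0813; after-tax cost = 9.4% × (1 − 33.6%) = 6.2416%.
Term loan: weight = 1571/8769.8501 = 0.1791; after-tax cost = 9% × (1 − 33.6%) = 5.9760%.
WACC = 0.5928 × 10.2600% + 0.1467 × 5.0596% + 0.0813 × 6.2416% + 0.1791 × 5.9760% = 8.4028%.

8.40%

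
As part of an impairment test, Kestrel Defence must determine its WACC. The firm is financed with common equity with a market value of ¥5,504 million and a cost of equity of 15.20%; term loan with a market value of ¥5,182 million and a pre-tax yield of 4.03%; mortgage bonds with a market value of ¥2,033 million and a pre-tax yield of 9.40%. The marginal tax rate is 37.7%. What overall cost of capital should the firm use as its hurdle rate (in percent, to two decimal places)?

Total capital V = 5504 + 5182 + 2033 = 12719.
Equity: weight = 5504/12719 = 0.4327; cost = 15.2%.
Term loan: weight = 5182/12719 = 0.4074; after-tax cost = 4.03% × (1 − 37.7%) = 2.5107%.
Mortgage bonds: weight = 2033/12719 = 0.1598; after-tax cost = 9.4% × (1 − 37.7%) = 5.8562%.
WACC = 0.4327 × 15.2000% + 0.4074 × 2.5107% + 0.1598 × 5.8562% = 8.5366%.

8.54%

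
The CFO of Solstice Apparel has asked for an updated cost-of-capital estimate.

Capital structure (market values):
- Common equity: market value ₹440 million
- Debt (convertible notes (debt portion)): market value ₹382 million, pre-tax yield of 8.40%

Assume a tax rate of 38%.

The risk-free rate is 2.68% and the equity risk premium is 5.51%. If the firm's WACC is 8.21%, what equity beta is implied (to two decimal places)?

1.48

Total capital V = 440 + 382 = 822.
Equity weight = 440/822 = 0.5353.
Convertible notes (debt portion) weight = 382/822 = 0.4647.
Debt contribution = 0.4647 × 8.4% × (1 − 38%) = 2.4203%.
Required equity contribution = 8.21% − 2.4203% = 5.7897%  ⇒  Re = 10.8163%.
CAPM: 10.8163% = 2.68% + β × 5.51%  ⇒  β = 1.4766.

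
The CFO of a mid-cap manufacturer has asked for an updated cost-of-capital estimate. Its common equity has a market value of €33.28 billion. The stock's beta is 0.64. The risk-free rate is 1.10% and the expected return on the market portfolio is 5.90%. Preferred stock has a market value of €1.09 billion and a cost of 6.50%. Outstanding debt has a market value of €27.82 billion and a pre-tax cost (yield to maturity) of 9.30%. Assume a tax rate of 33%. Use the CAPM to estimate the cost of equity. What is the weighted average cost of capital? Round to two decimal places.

Market risk premium = 5.9% − 1.1% = 4.8%.
Cost of equity via CAPM: Re = 1.1% + 0.64 × 4.8% = 4.1720%.
Total capital V = 33.28 + 1.09 + 27.82 = 62.19.
Equity: weight = 33.28/62.19 = 0.5351; cost = 4.172%.
Preferred: weight = 1.09/62.19 = 0.0175; cost = 6.5%.
Debt: weight = 27.82/62.19 = 0.4473; after-tax cost = 9.3% × (1 − 33%) = 6.2310%.
WACC = 0.5351 × 4.1720% + 0.0175 × 6.5000% + 0.4473 × 6.2310% = 5.1339%.

5.13%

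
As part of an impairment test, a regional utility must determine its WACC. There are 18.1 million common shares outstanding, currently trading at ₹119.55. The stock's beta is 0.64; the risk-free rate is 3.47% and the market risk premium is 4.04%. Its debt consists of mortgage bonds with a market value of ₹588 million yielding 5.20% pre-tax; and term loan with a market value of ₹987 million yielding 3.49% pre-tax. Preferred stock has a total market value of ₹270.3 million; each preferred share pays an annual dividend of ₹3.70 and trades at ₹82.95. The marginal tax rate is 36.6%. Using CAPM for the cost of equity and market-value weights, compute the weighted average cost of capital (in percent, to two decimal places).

Cost of equity via CAPM: Re = 3.47% + 0.64 × 4.04% = 6.0556%.
Cost of preferred: Rp = 3.7 / 82.95 = 4.4605%.
Market value of equity E = 119.55 × 18.1m = 2163.855m.
Total capital V = 2163.855 + 270.3 + 588 + 987 = 4009.155.
Equity: weight = 2163.855/4009.155 = 0.5397; cost = 6.0556%.
Preferred: weight = 270.3/4009.155 = 0.0674; cost = 4.4605%.
Mortgage bonds: weight = 588/4009.155 = 0.1467; after-tax cost = 5.2% × (1 − 36.6%) = 3.2968%.
Term loan: weight = 987/4009.155 = 0.2462; after-tax cost = 3.49% × (1 − 36.6%) = 2.2127%.
WACC = 0.5397 × 6.0556% + 0.0674 × 4.4605% + 0.1467 × 3.2968% + 0.2462 × 2.2127% = 4.5974%.

4.60%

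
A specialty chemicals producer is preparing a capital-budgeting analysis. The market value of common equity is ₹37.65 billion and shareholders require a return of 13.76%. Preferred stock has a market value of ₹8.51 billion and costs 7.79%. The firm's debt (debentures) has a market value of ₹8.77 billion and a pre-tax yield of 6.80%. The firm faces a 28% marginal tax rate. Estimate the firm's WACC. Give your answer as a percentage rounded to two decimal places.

11.42%

Total capital V = 37.65 + 8.51 + 8.77 = 54.93.
Equity: weight = 37.65/54.93 = 0.6854; cost = 13.76%.
Preferred: weight = 8.51/54.93 = 0.1549; cost = 7.79%.
Debentures: weight = 8.77/54.93 = 0.1597; after-tax cost = 6.8% × (1 − 28%) = 4.8960%.
WACC = 0.6854 × 13.7600% + 0.1549 × 7.7900% + 0.1597 × 4.8960% = 11.4199%.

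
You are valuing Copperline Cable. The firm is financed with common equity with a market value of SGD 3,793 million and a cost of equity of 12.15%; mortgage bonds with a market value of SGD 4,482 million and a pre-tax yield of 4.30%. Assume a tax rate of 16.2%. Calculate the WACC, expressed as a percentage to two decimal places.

7.52%

Total capital V = 3793 + 4482 = 8275.
Equity: weight = 3793/8275 = 0.4584; cost = 12.15%.
Mortgage bonds: weight = 4482/8275 = 0.5416; after-tax cost = 4.3% × (1 − 16.2%) = 3.6034%.
WACC = 0.4584 × 12.1500% + 0.5416 × 3.6034% = 7.5209%.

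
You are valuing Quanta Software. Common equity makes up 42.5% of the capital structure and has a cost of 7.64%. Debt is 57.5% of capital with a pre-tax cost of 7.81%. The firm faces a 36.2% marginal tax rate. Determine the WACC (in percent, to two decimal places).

After-tax cost of debt = 7.81% × (1 − 36.2%) = 4.9828%.
WACC = 0.425 × 7.6400% + 0.575 × 4.9828% = 6.1121%.

6.11%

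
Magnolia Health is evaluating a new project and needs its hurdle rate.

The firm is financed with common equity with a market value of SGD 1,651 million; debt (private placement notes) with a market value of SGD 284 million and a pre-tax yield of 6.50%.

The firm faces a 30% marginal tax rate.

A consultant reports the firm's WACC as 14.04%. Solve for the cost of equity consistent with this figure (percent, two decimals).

15.67%

Total capital V = 1651 + 284 = 1935.
Equity weight = 1651/1935 = 0.8532.
Private placement notes weight = 284/1935 = 0.1468.
Debt contribution = 0.1468 × 6.5% × (1 − 30%) = 0.6678%.
Required equity contribution = 14.04% − 0.6678% = 13.3722%.
Re = 13.3722% / 0.8532 = 15.6724%.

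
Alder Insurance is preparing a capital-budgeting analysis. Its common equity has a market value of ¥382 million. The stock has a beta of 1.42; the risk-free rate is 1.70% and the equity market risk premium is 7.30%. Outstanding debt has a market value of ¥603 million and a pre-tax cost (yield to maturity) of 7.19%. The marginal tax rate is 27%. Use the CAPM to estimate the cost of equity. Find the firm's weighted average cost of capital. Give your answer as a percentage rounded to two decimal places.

7.89%

Cost of equity via CAPM: Re = 1.7% + 1.42 × 7.3% = 12.0660%.
Total capital V = 382 + 603 = 985.
Equity: weight = 382/985 = 0.3878; cost = 12.066%.
Debt: weight = 603/985 = 0.6122; after-tax cost = 7.19% × (1 − 27%) = 5.2487%.
WACC = 0.3878 × 12.0660% + 0.6122 × 5.2487% = 7.8926%.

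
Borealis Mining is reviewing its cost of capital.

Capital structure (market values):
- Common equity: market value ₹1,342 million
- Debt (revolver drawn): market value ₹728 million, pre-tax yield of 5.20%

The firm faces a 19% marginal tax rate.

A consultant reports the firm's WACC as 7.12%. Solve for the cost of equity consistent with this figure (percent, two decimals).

Total capital V = 1342 + 728 = 2070.
Equity weight = 1342/2070 = 0.6483.
Revolver drawn weight = 728/2070 = 0.3517.
Debt contribution = 0.3517 × 5.2% × (1 − 19%) = 1.4813%.
Required equity contribution = 7.12% − 1.4813% = 5.6387%.
Re = 5.6387% / 0.6483 = 8.6975%.

8.70%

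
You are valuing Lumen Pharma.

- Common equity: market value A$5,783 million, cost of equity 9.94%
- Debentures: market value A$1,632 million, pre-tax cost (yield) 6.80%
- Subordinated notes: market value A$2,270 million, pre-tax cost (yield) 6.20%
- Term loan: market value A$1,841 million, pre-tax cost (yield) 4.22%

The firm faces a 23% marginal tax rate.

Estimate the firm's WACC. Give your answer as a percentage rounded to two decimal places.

Total capital V = 5783 + 1632 + 2270 + 1841 = 11526.
Equity: weight = 5783/11526 = 0.5017; cost = 9.94%.
Debentures: weight = 1632/11526 = 0.1416; after-tax cost = 6.8% × (1 − 23%) = 5.2360%.
Subordinated notes: weight = 2270/11526 = 0.1969; after-tax cost = 6.2% × (1 − 23%) = 4.7740%.
Term loan: weight = 1841/11526 = 0.1597; after-tax cost = 4.22% × (1 − 23%) = 3.2494%.
WACC = 0.5017 × 9.9400% + 0.1416 × 5.2360% + 0.1969 × 4.7740% + 0.1597 × 3.2494% = 7.1879%.

7.19%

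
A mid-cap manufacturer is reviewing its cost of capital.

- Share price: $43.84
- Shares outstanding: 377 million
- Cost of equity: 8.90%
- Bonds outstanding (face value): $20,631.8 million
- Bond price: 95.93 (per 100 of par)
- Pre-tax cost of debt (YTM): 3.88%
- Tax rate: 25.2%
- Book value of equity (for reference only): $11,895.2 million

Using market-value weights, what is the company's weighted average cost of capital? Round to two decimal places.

Market value of equity E = 43.84 × 377m = 16527.68m. Market value of debt D = 20631.8m × 95.93/100 = 19792.08574m.
Total capital V = 16527.68 + 19792.08574 = 36319.76574.
Equity: weight = 16527.68/36319.76574 = 0.4551; cost = 8.9%.
Bonds outstanding: weight = 19792.08574/36319.76574 = 0.5449; after-tax cost = 3.88% × (1 − 25.2%) = 2.9022%.
WACC = 0.4551 × 8.9000% + 0.5449 × 2.9022% = 5.6316%.

5.63%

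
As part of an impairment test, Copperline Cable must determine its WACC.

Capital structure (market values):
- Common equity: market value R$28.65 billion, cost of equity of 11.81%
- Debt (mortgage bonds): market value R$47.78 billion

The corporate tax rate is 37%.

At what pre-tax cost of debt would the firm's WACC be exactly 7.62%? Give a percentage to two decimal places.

Total capital V = 28.65 + 47.78 = 76.43.
Equity weight = 28.65/76.43 = 0.3749.
Mortgage bonds weight = 47.78/76.43 = 0.6251.
Equity contribution = 0.3749 × 11.81% = 4.4270%.
Remaining for debt = 7.62% − 4.4270% = 3.1930%.
Rd × (1 − 37%) × 0.6251 = 3.1930%  ⇒  Rd = 8.1073%.

8.11%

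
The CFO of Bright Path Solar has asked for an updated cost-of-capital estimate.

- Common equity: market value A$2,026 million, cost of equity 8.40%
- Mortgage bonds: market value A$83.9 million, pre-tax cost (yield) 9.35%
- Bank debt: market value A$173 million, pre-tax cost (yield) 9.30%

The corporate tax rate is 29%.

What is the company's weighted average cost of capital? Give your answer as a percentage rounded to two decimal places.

8.20%

Total capital V = 2026 + 83.9 + 173 = 2282.9.
Equity: weight = 2026/2282.9 = 0.8875; cost = 8.4%.
Mortgage bonds: weight = 83.9/2282.9 = 0.0368; after-tax cost = 9.35% × (1 − 29%) = 6.6385%.
Bank debt: weight = 173/2282.9 = 0.0758; after-tax cost = 9.3% × (1 − 29%) = 6.6030%.
WACC = 0.8875 × 8.4000% + 0.0368 × 6.6385% + 0.0758 × 6.6030% = 8.1991%.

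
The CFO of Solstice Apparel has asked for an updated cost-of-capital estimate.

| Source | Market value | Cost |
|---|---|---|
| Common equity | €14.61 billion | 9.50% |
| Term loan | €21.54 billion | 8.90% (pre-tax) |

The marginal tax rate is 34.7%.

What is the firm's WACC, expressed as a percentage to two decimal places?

7.30%

Total capital V = 14.61 + 21.54 = 36.15.
Equity: weight = 14.61/36.15 = 0.4041; cost = 9.5%.
Term loan: weight = 21.54/36.15 = 0.5959; after-tax cost = 8.9% × (1 − 34.7%) = 5.8117%.
WACC = 0.4041 × 9.5000% + 0.5959 × 5.8117% = 7.3023%.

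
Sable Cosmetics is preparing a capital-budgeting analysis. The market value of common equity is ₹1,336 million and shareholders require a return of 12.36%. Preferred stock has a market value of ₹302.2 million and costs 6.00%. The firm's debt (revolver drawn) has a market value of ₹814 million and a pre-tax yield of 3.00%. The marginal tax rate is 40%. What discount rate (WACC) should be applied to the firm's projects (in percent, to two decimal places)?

Total capital V = 1336 + 302.2 + 814 = 2452.2.
Equity: weight = 1336/2452.2 = 0.5448; cost = 12.36%.
Preferred: weight = 302.2/2452.2 = 0.1232; cost = 6%.
Revolver drawn: weight = 814/2452.2 = 0.3319; after-tax cost = 3% × (1 − 40%) = 1.8000%.
WACC = 0.5448 × 12.3600% + 0.1232 × 6.0000% + 0.3319 × 1.8000% = 8.0709%.

8.07%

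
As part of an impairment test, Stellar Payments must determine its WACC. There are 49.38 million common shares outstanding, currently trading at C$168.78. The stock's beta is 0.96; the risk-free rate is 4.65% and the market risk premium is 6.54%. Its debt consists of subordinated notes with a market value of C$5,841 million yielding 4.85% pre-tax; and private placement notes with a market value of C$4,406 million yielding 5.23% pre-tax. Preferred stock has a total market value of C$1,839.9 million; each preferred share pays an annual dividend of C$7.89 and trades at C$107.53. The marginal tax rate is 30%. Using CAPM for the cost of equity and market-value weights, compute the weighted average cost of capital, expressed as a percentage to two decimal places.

Cost of equity via CAPM: Re = 4.65% + 0.96 × 6.54% = 10.9284%.
Cost of preferred: Rp = 7.89 / 107.53 = 7.3375%.
Market value of equity E = 168.78 × 49.38m = 8334.3564m.
Total capital V = 8334.3564 + 1839.9 + 5841 + 4406 = 20421.2564.
Equity: weight = 8334.3564/20421.2564 = 0.4081; cost = 10.9284%.
Preferred: weight = 1839.9/20421.2564 = 0.0901; cost = 7.3375%.
Subordinated notes: weight = 5841/20421.2564 = 0.2860; after-tax cost = 4.85% × (1 − 30%) = 3.3950%.
Private placement notes: weight = 4406/20421.2564 = 0.2158; after-tax cost = 5.23% × (1 − 30%) = 3.6610%.
WACC = 0.4081 × 10.9284% + 0.0901 × 7.3375% + 0.2860 × 3.3950% + 0.2158 × 3.6610% = 6.8821%.

6.88%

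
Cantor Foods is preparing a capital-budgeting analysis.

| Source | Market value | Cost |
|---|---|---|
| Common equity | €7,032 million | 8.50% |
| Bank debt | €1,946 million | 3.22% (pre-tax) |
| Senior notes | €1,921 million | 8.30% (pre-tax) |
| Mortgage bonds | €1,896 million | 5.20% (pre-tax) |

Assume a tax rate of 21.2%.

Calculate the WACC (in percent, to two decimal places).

6.65%

Total capital V = 7032 + 1946 + 1921 + 1896 = 12795.
Equity: weight = 7032/12795 = 0.5496; cost = 8.5%.
Bank debt: weight = 1946/12795 = 0.1521; after-tax cost = 3.22% × (1 − 21.2%) = 2.5374%.
Senior notes: weight = 1921/12795 = 0.1501; after-tax cost = 8.3% × (1 − 21.2%) = 6.5404%.
Mortgage bonds: weight = 1896/12795 = 0.1482; after-tax cost = 5.2% × (1 − 21.2%) = 4.0976%.
WACC = 0.5496 × 8.5000% + 0.1521 × 2.5374% + 0.1501 × 6.5404% + 0.1482 × 4.0976% = 6.6466%.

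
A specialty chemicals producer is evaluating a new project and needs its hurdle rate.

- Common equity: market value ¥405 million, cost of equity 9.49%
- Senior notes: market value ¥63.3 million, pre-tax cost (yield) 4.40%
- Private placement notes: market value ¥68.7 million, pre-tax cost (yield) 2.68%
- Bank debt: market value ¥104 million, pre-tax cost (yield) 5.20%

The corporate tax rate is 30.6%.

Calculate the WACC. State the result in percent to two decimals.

Total capital V = 405 + 63.3 + 68.7 + 104 = 641.
Equity: weight = 405/641 = 0.6318; cost = 9.49%.
Senior notes: weight = 63.3/641 = 0.0988; after-tax cost = 4.4% × (1 − 30.6%) = 3.0536%.
Private placement notes: weight = 68.7/641 = 0.1072; after-tax cost = 2.68% × (1 − 30.6%) = 1.8599%.
Bank debt: weight = 104/641 = 0.1622; after-tax cost = 5.2% × (1 − 30.6%) = 3.6088%.
WACC = 0.6318 × 9.4900% + 0.0988 × 3.0536% + 0.1072 × 1.8599% + 0.1622 × 3.6088% = 7.0824%.

7.08%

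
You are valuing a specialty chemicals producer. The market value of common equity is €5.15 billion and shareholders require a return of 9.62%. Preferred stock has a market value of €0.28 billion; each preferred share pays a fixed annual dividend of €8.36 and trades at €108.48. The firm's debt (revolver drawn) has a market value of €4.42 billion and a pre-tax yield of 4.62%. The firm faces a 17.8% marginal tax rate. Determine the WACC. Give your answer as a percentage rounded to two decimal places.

Cost of preferred: Rp = 8.36 / 108.48 = 7.7065%.
Total capital V = 5.15 + 0.28 + 4.42 = 9.85.
Equity: weight = 5.15/9.85 = 0.5228; cost = 9.62%.
Preferred: weight = 0.28/9.85 = 0.0284; cost = 7.7065%.
Revolver drawn: weight = 4.42/9.85 = 0.4487; after-tax cost = 4.62% × (1 − 17.8%) = 3.7976%.
WACC = 0.5228 × 9.6200% + 0.0284 × 7.7065% + 0.4487 × 3.7976% = 6.9529%.

6.95%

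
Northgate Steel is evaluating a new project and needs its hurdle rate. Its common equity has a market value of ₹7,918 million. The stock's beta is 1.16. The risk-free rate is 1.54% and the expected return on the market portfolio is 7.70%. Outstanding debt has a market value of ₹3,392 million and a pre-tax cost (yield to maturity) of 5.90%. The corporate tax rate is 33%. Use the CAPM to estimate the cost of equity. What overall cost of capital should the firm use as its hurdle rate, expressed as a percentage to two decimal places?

Market risk premium = 7.7% − 1.54% = 6.16%.
Cost of equity via CAPM: Re = 1.54% + 1.16 × 6.16% = 8.6856%.
Total capital V = 7918 + 3392 = 11310.
Equity: weight = 7918/11310 = 0.7001; cost = 8.6856%.
Debt: weight = 3392/11310 = 0.2999; after-tax cost = 5.9% × (1 − 33%) = 3.9530%.
WACC = 0.7001 × 8.6856% + 0.2999 × 3.9530% = 7.2662%.

7.27%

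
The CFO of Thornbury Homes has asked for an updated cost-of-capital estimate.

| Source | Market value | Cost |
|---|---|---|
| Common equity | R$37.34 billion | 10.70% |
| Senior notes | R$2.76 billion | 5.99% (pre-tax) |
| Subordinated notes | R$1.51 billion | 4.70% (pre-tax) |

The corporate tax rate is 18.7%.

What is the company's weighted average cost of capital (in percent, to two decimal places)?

10.06%

Total capital V = 37.34 + 2.76 + 1.51 = 41.61.
Equity: weight = 37.34/41.61 = 0.8974; cost = 10.7%.
Senior notes: weight = 2.76/41.61 = 0.0663; after-tax cost = 5.99% × (1 − 18.7%) = 4.8699%.
Subordinated notes: weight = 1.51/41.61 = 0.0363; after-tax cost = 4.7% × (1 − 18.7%) = 3.8211%.
WACC = 0.8974 × 10.7000% + 0.0663 × 4.8699% + 0.0363 × 3.8211% = 10.0637%.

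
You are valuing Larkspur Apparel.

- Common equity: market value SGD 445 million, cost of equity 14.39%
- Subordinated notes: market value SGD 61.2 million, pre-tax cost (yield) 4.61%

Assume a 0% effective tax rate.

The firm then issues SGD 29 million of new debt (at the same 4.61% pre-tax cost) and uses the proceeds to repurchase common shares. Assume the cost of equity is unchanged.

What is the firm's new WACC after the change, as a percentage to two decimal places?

After the change:
Total capital V = 416 + 90.2 = 506.2.
Equity: weight = 416/506.2 = 0.8218; cost = 14.39%.
Subordinated notes: weight = 90.2/506.2 = 0.1782; after-tax cost = 4.61% × (1 − 0%) = 4.6100%.
WACC = 0.8218 × 14.3900% + 0.1782 × 4.6100% = 12.6473%.

12.65%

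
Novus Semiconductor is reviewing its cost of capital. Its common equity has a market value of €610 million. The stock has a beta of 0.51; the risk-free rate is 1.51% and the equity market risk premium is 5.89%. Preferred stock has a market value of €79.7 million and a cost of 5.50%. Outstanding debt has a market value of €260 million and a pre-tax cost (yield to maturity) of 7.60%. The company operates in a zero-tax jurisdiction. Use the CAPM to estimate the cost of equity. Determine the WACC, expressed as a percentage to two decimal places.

5.44%

Cost of equity via CAPM: Re = 1.51% + 0.51 × 5.89% = 4.5139%.
Total capital V = 610 + 79.7 + 260 = 949.7.
Equity: weight = 610/949.7 = 0.6423; cost = 4.5139%.
Preferred: weight = 79.7/949.7 = 0.0839; cost = 5.5%.
Debt: weight = 260/949.7 = 0.2738; after-tax cost = 7.6% × (1 − 0%) = 7.6000%.
WACC = 0.6423 × 4.5139% + 0.0839 × 5.5000% + 0.2738 × 7.6000% = 5.4415%.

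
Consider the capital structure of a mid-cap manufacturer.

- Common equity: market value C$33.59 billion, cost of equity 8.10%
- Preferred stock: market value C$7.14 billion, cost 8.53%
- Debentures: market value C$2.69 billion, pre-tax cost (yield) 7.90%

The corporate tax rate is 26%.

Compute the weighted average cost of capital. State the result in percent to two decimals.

8.03%

Total capital V = 33.59 + 7.14 + 2.69 = 43.42.
Equity: weight = 33.59/43.42 = 0.7736; cost = 8.1%.
Preferred: weight = 7.14/43.42 = 0.1644; cost = 8.53%.
Debentures: weight = 2.69/43.42 = 0.0620; after-tax cost = 7.9% × (1 − 26%) = 5.8460%.
WACC = 0.7736 × 8.1000% + 0.1644 × 8.5300% + 0.0620 × 5.8460% = 8.0311%.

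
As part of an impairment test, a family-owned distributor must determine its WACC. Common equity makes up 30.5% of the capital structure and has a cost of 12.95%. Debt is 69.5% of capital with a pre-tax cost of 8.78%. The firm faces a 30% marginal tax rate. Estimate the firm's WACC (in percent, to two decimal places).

After-tax cost of debt = 8.78% × (1 − 30%) = 6.1460%.
WACC = 0.305 × 12.9500% + 0.695 × 6.1460% = 8.2212%.

8.22%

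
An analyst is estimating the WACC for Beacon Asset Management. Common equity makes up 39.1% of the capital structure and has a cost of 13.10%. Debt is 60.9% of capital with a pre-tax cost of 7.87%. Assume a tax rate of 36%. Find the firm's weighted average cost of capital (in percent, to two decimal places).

After-tax cost of debt = 7.87% × (1 − 36%) = 5.0368%.
WACC = 0.391 × 13.1000% + 0.609 × 5.0368% = 8.1895%.

8.19%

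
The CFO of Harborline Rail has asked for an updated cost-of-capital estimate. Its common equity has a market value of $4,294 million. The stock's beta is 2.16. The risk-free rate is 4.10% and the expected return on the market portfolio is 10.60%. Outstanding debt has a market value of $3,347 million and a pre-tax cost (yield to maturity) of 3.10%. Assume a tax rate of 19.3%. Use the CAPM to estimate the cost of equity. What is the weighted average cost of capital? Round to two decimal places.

Market risk premium = 10.6% − 4.1% = 6.5%.
Cost of equity via CAPM: Re = 4.1% + 2.16 × 6.5% = 18.1400%.
Total capital V = 4294 + 3347 = 7641.
Equity: weight = 4294/7641 = 0.5620; cost = 18.14%.
Debt: weight = 3347/7641 = 0.4380; after-tax cost = 3.1% × (1 − 19.3%) = 2.5017%.
WACC = 0.5620 × 18.1400% + 0.4380 × 2.5017% = 11.2899%.

11.29%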